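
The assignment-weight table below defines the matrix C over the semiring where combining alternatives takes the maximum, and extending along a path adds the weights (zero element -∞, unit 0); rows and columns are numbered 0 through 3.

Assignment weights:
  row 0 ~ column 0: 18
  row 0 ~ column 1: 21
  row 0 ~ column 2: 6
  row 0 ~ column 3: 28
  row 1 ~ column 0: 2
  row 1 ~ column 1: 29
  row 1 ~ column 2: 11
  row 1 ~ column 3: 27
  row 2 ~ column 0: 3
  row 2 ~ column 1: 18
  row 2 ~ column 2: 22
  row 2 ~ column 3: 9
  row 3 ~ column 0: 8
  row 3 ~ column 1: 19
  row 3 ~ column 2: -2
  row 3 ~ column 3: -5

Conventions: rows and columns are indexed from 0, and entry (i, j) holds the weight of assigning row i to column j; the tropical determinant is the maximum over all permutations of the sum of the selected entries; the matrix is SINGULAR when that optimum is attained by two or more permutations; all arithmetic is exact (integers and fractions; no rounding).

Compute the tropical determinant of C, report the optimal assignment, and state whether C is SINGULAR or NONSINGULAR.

σ = (0, 1, 2, 3): 18 + 29 + 22 + (-5) = 64
σ = (0, 1, 3, 2): 18 + 29 + 9 + (-2) = 54
σ = (0, 2, 1, 3): 18 + 11 + 18 + (-5) = 42
σ = (0, 2, 3, 1): 18 + 11 + 9 + 19 = 57
σ = (0, 3, 1, 2): 18 + 27 + 18 + (-2) = 61
σ = (0, 3, 2, 1): 18 + 27 + 22 + 19 = 86
σ = (1, 0, 2, 3): 21 + 2 + 22 + (-5) = 40
σ = (1, 0, 3, 2): 21 + 2 + 9 + (-2) = 30
σ = (1, 2, 0, 3): 21 + 11 + 3 + (-5) = 30
σ = (1, 2, 3, 0): 21 + 11 + 9 + 8 = 49
σ = (1, 3, 0, 2): 21 + 27 + 3 + (-2) = 49
σ = (1, 3, 2, 0): 21 + 27 + 22 + 8 = 78
σ = (2, 0, 1, 3): 6 + 2 + 18 + (-5) = 21
σ = (2, 0, 3, 1): 6 + 2 + 9 + 19 = 36
σ = (2, 1, 0, 3): 6 + 29 + 3 + (-5) = 33
σ = (2, 1, 3, 0): 6 + 29 + 9 + 8 = 52
σ = (2, 3, 0, 1): 6 + 27 + 3 + 19 = 55
σ = (2, 3, 1, 0): 6 + 27 + 18 + 8 = 59
σ = (3, 0, 1, 2): 28 + 2 + 18 + (-2) = 46
σ = (3, 0, 2, 1): 28 + 2 + 22 + 19 = 71
σ = (3, 1, 0, 2): 28 + 29 + 3 + (-2) = 58
σ = (3, 1, 2, 0): 28 + 29 + 22 + 8 = 87
σ = (3, 2, 0, 1): 28 + 11 + 3 + 19 = 61
σ = (3, 2, 1, 0): 28 + 11 + 18 + 8 = 65
Optimal value attained by: σ = (3, 1, 2, 0).
Answer: det⊕(C) = 87; verdict: NONSINGULAR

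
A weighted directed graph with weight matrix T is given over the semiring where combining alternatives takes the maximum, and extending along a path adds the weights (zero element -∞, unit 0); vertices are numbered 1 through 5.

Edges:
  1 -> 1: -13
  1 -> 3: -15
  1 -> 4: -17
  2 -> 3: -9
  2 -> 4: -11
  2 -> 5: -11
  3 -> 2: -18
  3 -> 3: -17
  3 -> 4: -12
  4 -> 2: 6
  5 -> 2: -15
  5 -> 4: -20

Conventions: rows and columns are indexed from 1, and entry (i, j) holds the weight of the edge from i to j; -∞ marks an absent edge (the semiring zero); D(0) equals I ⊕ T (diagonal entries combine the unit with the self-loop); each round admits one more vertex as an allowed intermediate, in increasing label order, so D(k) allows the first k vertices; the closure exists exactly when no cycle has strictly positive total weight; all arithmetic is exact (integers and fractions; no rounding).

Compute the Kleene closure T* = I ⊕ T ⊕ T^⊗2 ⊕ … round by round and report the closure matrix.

D(0):
  [0, -∞, -15, -17, -∞]
  [-∞, 0, -9, -11, -11]
  [-∞, -18, 0, -12, -∞]
  [-∞, 6, -∞, 0, -∞]
  [-∞, -15, -∞, -20, 0]
D(1):
  [0, -∞, -15, -17, -∞]
  [-∞, 0, -9, -11, -11]
  [-∞, -18, 0, -12, -∞]
  [-∞, 6, -∞, 0, -∞]
  [-∞, -15, -∞, -20, 0]
D(2):
  [0, -∞, -15, -17, -∞]
  [-∞, 0, -9, -11, -11]
  [-∞, -18, 0, -12, -29]
  [-∞, 6, -3, 0, -5]
  [-∞, -15, -24, -20, 0]
D(3):
  [0, -33, -15, -17, -44]
  [-∞, 0, -9, -11, -11]
  [-∞, -18, 0, -12, -29]
  [-∞, 6, -3, 0, -5]
  [-∞, -15, -24, -20, 0]
D(4):
  [0, -11, -15, -17, -22]
  [-∞, 0, -9, -11, -11]
  [-∞, -6, 0, -12, -17]
  [-∞, 6, -3, 0, -5]
  [-∞, -14, -23, -20, 0]
D(5):
  [0, -11, -15, -17, -22]
  [-∞, 0, -9, -11, -11]
  [-∞, -6, 0, -12, -17]
  [-∞, 6, -3, 0, -5]
  [-∞, -14, -23, -20, 0]
Answer: T* = [[0, -11, -15, -17, -22], [-∞, 0, -9, -11, -11], [-∞, -6, 0, -12, -17], [-∞, 6, -3, 0, -5], [-∞, -14, -23, -20, 0]]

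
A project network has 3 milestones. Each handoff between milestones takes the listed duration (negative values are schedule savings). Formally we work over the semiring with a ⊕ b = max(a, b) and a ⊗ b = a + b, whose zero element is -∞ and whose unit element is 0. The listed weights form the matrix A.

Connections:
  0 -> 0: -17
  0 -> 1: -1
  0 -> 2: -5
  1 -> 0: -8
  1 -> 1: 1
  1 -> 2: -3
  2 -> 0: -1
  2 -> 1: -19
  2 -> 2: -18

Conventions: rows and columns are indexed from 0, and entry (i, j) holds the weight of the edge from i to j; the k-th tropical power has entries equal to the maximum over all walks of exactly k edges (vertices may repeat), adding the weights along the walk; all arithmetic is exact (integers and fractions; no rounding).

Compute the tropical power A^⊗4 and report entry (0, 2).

A^⊗2:
  [-6, 0, -4]
  [-4, 2, -2]
  [-18, -2, -6]
A^⊗3:
  [-5, 1, -3]
  [-3, 3, -1]
  [-7, -1, -5]
A^⊗4:
  [-4, 2, -2]
  [-2, 4, 0]
  [-6, 0, -4]
Key observation: the optimum is the walk 0->1->1->1->2, with weight (-1) + 1 + 1 + (-3) = -2.
Optimal value attained by: walk 0->1->1->1->2.
Answer: (A^⊗4)[0][2] = -2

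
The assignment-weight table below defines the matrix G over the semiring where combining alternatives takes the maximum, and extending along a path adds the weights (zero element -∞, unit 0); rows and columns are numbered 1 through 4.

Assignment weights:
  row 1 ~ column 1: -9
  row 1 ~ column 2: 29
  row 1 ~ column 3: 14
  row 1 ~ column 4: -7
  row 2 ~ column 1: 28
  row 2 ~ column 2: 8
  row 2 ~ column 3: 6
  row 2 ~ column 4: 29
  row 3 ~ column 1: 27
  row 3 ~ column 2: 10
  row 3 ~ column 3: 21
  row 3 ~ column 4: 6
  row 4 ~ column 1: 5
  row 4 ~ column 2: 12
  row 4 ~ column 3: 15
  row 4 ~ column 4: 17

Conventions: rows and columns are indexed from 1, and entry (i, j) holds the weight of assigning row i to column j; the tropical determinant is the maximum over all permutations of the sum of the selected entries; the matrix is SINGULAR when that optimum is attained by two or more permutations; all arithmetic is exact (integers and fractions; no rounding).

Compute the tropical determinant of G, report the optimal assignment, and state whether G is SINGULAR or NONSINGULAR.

σ = (1, 2, 3, 4): (-9) + 8 + 21 + 17 = 37
σ = (1, 2, 4, 3): (-9) + 8 + 6 + 15 = 20
σ = (1, 3, 2, 4): (-9) + 6 + 10 + 17 = 24
σ = (1, 3, 4, 2): (-9) + 6 + 6 + 12 = 15
σ = (1, 4, 2, 3): (-9) + 29 + 10 + 15 = 45
σ = (1, 4, 3, 2): (-9) + 29 + 21 + 12 = 53
σ = (2, 1, 3, 4): 29 + 28 + 21 + 17 = 95
σ = (2, 1, 4, 3): 29 + 28 + 6 + 15 = 78
σ = (2, 3, 1, 4): 29 + 6 + 27 + 17 = 79
σ = (2, 3, 4, 1): 29 + 6 + 6 + 5 = 46
σ = (2, 4, 1, 3): 29 + 29 + 27 + 15 = 100
σ = (2, 4, 3, 1): 29 + 29 + 21 + 5 = 84
σ = (3, 1, 2, 4): 14 + 28 + 10 + 17 = 69
σ = (3, 1, 4, 2): 14 + 28 + 6 + 12 = 60
σ = (3, 2, 1, 4): 14 + 8 + 27 + 17 = 66
σ = (3, 2, 4, 1): 14 + 8 + 6 + 5 = 33
σ = (3, 4, 1, 2): 14 + 29 + 27 + 12 = 82
σ = (3, 4, 2, 1): 14 + 29 + 10 + 5 = 58
σ = (4, 1, 2, 3): (-7) + 28 + 10 + 15 = 46
σ = (4, 1, 3, 2): (-7) + 28 + 21 + 12 = 54
σ = (4, 2, 1, 3): (-7) + 8 + 27 + 15 = 43
σ = (4, 2, 3, 1): (-7) + 8 + 21 + 5 = 27
σ = (4, 3, 1, 2): (-7) + 6 + 27 + 12 = 38
σ = (4, 3, 2, 1): (-7) + 6 + 10 + 5 = 14
Optimal value attained by: σ = (2, 4, 1, 3).
Answer: det⊕(G) = 100; verdict: NONSINGULAR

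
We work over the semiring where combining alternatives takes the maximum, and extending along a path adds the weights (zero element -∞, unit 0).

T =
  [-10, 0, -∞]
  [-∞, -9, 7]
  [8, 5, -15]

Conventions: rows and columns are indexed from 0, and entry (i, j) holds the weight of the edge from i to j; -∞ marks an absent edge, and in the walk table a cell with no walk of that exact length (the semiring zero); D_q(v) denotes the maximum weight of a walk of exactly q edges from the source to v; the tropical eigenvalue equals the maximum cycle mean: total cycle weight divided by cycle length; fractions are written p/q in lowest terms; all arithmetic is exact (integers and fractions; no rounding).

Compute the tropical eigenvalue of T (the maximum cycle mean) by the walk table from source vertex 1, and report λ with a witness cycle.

q=0: [-∞, 0, -∞]
q=1: [-∞, -9, 7]
q=2: [15, 12, -2]
q=3: [6, 15, 19]
Optimal cycle mean attained by: cycle 1->2->1, total 7 + 5, length 2.
Answer: λ = 6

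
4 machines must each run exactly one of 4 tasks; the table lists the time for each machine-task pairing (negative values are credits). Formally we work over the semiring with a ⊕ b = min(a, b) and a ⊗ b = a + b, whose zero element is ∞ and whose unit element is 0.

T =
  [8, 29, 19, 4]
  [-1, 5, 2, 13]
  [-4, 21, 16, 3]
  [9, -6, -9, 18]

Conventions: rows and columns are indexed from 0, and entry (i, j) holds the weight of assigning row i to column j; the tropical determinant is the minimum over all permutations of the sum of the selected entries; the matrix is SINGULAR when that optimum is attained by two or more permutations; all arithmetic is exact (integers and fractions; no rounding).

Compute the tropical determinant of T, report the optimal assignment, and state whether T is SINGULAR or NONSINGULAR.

σ = (0, 1, 2, 3): 8 + 5 + 16 + 18 = 47
σ = (0, 1, 3, 2): 8 + 5 + 3 + (-9) = 7
σ = (0, 2, 1, 3): 8 + 2 + 21 + 18 = 49
σ = (0, 2, 3, 1): 8 + 2 + 3 + (-6) = 7
σ = (0, 3, 1, 2): 8 + 13 + 21 + (-9) = 33
σ = (0, 3, 2, 1): 8 + 13 + 16 + (-6) = 31
σ = (1, 0, 2, 3): 29 + (-1) + 16 + 18 = 62
σ = (1, 0, 3, 2): 29 + (-1) + 3 + (-9) = 22
σ = (1, 2, 0, 3): 29 + 2 + (-4) + 18 = 45
σ = (1, 2, 3, 0): 29 + 2 + 3 + 9 = 43
σ = (1, 3, 0, 2): 29 + 13 + (-4) + (-9) = 29
σ = (1, 3, 2, 0): 29 + 13 + 16 + 9 = 67
σ = (2, 0, 1, 3): 19 + (-1) + 21 + 18 = 57
σ = (2, 0, 3, 1): 19 + (-1) + 3 + (-6) = 15
σ = (2, 1, 0, 3): 19 + 5 + (-4) + 18 = 38
σ = (2, 1, 3, 0): 19 + 5 + 3 + 9 = 36
σ = (2, 3, 0, 1): 19 + 13 + (-4) + (-6) = 22
σ = (2, 3, 1, 0): 19 + 13 + 21 + 9 = 62
σ = (3, 0, 1, 2): 4 + (-1) + 21 + (-9) = 15
σ = (3, 0, 2, 1): 4 + (-1) + 16 + (-6) = 13
σ = (3, 1, 0, 2): 4 + 5 + (-4) + (-9) = -4
σ = (3, 1, 2, 0): 4 + 5 + 16 + 9 = 34
σ = (3, 2, 0, 1): 4 + 2 + (-4) + (-6) = -4
σ = (3, 2, 1, 0): 4 + 2 + 21 + 9 = 36
Optimal value attained by: σ = (3, 1, 0, 2).
Answer: det⊕(T) = -4; verdict: SINGULAR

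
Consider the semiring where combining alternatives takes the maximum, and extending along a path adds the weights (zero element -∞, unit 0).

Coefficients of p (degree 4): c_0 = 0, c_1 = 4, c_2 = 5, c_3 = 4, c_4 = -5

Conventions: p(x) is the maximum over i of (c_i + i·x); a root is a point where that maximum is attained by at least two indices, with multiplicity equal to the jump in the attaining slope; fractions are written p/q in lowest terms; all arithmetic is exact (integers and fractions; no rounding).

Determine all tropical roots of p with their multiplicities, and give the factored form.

hull edge (i=0, c=0) to (i=1, c=4): slope 4, span 1
hull edge (i=1, c=4) to (i=2, c=5): slope 1, span 1
hull edge (i=2, c=5) to (i=3, c=4): slope -1, span 1
hull edge (i=3, c=4) to (i=4, c=-5): slope -9, span 1
Factored form: p(x) = -5 ⊗ (x ⊕ (-4)) ⊗ (x ⊕ (-1)) ⊗ (x ⊕ 1) ⊗ (x ⊕ 9)
Answer: roots = -4 (mult 1), -1 (mult 1), 1 (mult 1), 9 (mult 1)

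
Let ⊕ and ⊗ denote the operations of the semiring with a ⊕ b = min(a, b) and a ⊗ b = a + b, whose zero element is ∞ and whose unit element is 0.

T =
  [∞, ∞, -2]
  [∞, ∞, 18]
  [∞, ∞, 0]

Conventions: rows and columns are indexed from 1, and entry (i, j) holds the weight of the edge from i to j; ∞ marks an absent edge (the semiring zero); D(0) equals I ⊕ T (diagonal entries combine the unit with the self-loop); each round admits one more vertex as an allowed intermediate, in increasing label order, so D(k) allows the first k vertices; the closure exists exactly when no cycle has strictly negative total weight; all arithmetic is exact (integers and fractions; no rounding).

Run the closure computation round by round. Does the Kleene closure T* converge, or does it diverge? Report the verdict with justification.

D(0):
  [0, ∞, -2]
  [∞, 0, 18]
  [∞, ∞, 0]
D(1):
  [0, ∞, -2]
  [∞, 0, 18]
  [∞, ∞, 0]
D(2):
  [0, ∞, -2]
  [∞, 0, 18]
  [∞, ∞, 0]
D(3):
  [0, ∞, -2]
  [∞, 0, 18]
  [∞, ∞, 0]
Key observation: every diagonal entry stays at the unit through all rounds, so no improving cycle exists.
Answer: CONVERGES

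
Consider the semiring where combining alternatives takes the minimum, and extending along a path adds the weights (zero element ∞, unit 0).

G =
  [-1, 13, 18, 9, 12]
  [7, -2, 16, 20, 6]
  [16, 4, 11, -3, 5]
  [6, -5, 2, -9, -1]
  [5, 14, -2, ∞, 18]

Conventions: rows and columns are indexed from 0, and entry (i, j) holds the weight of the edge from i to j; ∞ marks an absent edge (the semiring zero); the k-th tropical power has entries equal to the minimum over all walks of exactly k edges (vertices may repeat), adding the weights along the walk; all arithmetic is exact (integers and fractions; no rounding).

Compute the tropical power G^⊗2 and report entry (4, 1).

G^⊗2:
  [-2, 4, 10, 0, 8]
  [5, -4, 4, 11, 4]
  [3, -8, -1, -12, -4]
  [-3, -14, -7, -18, -10]
  [4, 2, 9, -5, 3]
Key observation: the optimum is the walk 4->2->1, with weight (-2) + 4 = 2.
Optimal value attained by: walk 4->2->1.
Answer: (G^⊗2)[4][1] = 2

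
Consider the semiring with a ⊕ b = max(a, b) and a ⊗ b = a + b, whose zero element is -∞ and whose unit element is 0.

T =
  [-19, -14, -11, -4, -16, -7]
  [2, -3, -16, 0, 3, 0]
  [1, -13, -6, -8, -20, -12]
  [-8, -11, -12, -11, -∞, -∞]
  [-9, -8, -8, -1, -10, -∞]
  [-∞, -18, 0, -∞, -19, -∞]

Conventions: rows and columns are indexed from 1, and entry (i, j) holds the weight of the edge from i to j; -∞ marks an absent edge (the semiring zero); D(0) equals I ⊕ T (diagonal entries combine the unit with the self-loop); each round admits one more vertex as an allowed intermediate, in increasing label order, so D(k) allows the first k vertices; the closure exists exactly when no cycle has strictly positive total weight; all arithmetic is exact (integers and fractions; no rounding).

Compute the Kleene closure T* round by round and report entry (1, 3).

D(0):
  [0, -14, -11, -4, -16, -7]
  [2, 0, -16, 0, 3, 0]
  [1, -13, 0, -8, -20, -12]
  [-8, -11, -12, 0, -∞, -∞]
  [-9, -8, -8, -1, 0, -∞]
  [-∞, -18, 0, -∞, -19, 0]
D(1):
  [0, -14, -11, -4, -16, -7]
  [2, 0, -9, 0, 3, 0]
  [1, -13, 0, -3, -15, -6]
  [-8, -11, -12, 0, -24, -15]
  [-9, -8, -8, -1, 0, -16]
  [-∞, -18, 0, -∞, -19, 0]
D(2):
  [0, -14, -11, -4, -11, -7]
  [2, 0, -9, 0, 3, 0]
  [1, -13, 0, -3, -10, -6]
  [-8, -11, -12, 0, -8, -11]
  [-6, -8, -8, -1, 0, -8]
  [-16, -18, 0, -18, -15, 0]
D(3):
  [0, -14, -11, -4, -11, -7]
  [2, 0, -9, 0, 3, 0]
  [1, -13, 0, -3, -10, -6]
  [-8, -11, -12, 0, -8, -11]
  [-6, -8, -8, -1, 0, -8]
  [1, -13, 0, -3, -10, 0]
D(4):
  [0, -14, -11, -4, -11, -7]
  [2, 0, -9, 0, 3, 0]
  [1, -13, 0, -3, -10, -6]
  [-8, -11, -12, 0, -8, -11]
  [-6, -8, -8, -1, 0, -8]
  [1, -13, 0, -3, -10, 0]
D(5):
  [0, -14, -11, -4, -11, -7]
  [2, 0, -5, 2, 3, 0]
  [1, -13, 0, -3, -10, -6]
  [-8, -11, -12, 0, -8, -11]
  [-6, -8, -8, -1, 0, -8]
  [1, -13, 0, -3, -10, 0]
D(6):
  [0, -14, -7, -4, -11, -7]
  [2, 0, 0, 2, 3, 0]
  [1, -13, 0, -3, -10, -6]
  [-8, -11, -11, 0, -8, -11]
  [-6, -8, -8, -1, 0, -8]
  [1, -13, 0, -3, -10, 0]
Answer: T*[1][3] = -7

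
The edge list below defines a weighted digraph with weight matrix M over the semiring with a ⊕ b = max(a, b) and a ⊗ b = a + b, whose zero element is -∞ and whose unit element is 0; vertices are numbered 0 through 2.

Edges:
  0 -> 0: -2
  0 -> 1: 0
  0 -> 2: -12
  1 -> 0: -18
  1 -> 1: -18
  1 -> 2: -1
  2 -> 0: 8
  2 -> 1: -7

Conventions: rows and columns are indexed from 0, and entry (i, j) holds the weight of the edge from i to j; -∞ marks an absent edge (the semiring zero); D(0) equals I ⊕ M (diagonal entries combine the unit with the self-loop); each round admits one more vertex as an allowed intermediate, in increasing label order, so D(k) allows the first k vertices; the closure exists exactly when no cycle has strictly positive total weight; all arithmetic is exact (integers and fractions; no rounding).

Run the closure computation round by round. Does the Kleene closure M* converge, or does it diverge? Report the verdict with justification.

D(0):
  [0, 0, -12]
  [-18, 0, -1]
  [8, -7, 0]
D(1):
  [0, 0, -12]
  [-18, 0, -1]
  [8, 8, 0]
Detection: at round 2, diagonal entry (2, 2) turns strictly positive.
Key observation: the cycle 2->0->1->2 has total weight 8 + 0 + (-1), which is strictly positive.
Answer: DIVERGES — positive cycle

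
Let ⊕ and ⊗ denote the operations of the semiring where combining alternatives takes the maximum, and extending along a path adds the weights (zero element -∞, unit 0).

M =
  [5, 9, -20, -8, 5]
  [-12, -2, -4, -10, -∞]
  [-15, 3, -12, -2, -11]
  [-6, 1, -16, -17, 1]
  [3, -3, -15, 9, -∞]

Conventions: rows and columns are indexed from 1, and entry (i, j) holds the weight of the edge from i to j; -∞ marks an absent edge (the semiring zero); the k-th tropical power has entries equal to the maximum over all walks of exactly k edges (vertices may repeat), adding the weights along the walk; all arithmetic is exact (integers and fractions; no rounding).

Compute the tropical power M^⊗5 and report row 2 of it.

M^⊗2:
  [10, 14, 5, 14, 10]
  [-7, -1, -6, -6, -7]
  [-8, 1, -1, -2, -1]
  [4, 3, -3, 10, -1]
  [8, 12, -7, -5, 10]
M^⊗3:
  [15, 19, 10, 19, 15]
  [-2, 2, -5, 2, -2]
  [2, 2, -3, 8, -1]
  [9, 13, -1, 8, 11]
  [13, 17, 8, 19, 13]
M^⊗4:
  [20, 24, 15, 24, 20]
  [3, 7, -2, 7, 3]
  [7, 11, -2, 8, 9]
  [14, 18, 9, 20, 14]
  [18, 22, 13, 22, 20]
M^⊗5:
  [25, 29, 20, 29, 25]
  [8, 12, 3, 12, 8]
  [12, 16, 7, 18, 12]
  [19, 23, 14, 23, 21]
  [23, 27, 18, 29, 23]
Answer: row 2 of M^⊗5 = [8, 12, 3, 12, 8]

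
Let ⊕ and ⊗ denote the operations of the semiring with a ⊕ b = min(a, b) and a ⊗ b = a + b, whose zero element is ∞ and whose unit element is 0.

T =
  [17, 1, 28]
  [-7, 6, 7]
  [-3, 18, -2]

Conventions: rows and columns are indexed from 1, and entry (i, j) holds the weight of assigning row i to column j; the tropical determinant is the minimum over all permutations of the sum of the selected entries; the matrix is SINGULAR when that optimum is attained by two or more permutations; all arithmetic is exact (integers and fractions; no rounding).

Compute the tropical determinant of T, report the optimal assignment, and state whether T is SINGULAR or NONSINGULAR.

σ = (1, 2, 3): 17 + 6 + (-2) = 21
σ = (1, 3, 2): 17 + 7 + 18 = 42
σ = (2, 1, 3): 1 + (-7) + (-2) = -8
σ = (2, 3, 1): 1 + 7 + (-3) = 5
σ = (3, 1, 2): 28 + (-7) + 18 = 39
σ = (3, 2, 1): 28 + 6 + (-3) = 31
Optimal value attained by: σ = (2, 1, 3).
Answer: det⊕(T) = -8; verdict: NONSINGULAR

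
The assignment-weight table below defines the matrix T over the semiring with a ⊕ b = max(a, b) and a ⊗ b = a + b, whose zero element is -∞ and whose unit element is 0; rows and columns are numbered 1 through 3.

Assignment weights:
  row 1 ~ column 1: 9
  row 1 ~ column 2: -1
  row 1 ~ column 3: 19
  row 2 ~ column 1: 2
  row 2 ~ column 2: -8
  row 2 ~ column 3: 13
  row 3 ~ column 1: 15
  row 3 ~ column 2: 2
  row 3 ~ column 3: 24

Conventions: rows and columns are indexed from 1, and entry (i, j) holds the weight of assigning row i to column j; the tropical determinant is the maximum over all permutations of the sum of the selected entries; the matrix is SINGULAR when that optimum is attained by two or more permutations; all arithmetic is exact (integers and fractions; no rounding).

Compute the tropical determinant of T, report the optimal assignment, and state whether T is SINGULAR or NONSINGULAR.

σ = (1, 2, 3): 9 + (-8) + 24 = 25
σ = (1, 3, 2): 9 + 13 + 2 = 24
σ = (2, 1, 3): (-1) + 2 + 24 = 25
σ = (2, 3, 1): (-1) + 13 + 15 = 27
σ = (3, 1, 2): 19 + 2 + 2 = 23
σ = (3, 2, 1): 19 + (-8) + 15 = 26
Optimal value attained by: σ = (2, 3, 1).
Answer: det⊕(T) = 27; verdict: NONSINGULAR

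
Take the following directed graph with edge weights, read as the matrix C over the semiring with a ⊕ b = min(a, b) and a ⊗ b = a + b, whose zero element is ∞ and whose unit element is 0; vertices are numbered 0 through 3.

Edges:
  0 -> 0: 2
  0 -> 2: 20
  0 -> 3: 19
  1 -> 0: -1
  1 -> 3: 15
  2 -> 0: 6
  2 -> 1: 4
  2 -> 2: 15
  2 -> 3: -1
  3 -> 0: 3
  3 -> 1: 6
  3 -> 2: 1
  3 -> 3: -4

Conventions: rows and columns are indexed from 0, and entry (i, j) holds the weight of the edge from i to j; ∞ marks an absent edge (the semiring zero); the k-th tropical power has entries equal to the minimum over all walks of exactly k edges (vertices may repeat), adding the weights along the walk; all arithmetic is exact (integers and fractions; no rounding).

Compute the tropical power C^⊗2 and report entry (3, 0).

C^⊗2:
  [4, 24, 20, 15]
  [1, 21, 16, 11]
  [2, 5, 0, -5]
  [-1, 2, -3, -8]
Key observation: the optimum is the walk 3->3->0, with weight (-4) + 3 = -1.
Optimal value attained by: walk 3->3->0.
Answer: (C^⊗2)[3][0] = -1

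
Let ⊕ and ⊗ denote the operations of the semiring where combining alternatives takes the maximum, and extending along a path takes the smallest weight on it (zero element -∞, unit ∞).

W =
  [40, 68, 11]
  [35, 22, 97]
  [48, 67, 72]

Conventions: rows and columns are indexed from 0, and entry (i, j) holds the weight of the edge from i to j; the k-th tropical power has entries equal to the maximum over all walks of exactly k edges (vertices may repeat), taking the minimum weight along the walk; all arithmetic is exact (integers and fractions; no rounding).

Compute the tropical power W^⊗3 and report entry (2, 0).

W^⊗2:
  [40, 40, 68]
  [48, 67, 72]
  [48, 67, 72]
W^⊗3:
  [48, 67, 68]
  [48, 67, 72]
  [48, 67, 72]
Key observation: the optimum is the walk 2->1->2->0, with weight 67 min 97 min 48 = 48.
Optimal value attained by: walk 2->1->2->0.
Answer: (W^⊗3)[2][0] = 48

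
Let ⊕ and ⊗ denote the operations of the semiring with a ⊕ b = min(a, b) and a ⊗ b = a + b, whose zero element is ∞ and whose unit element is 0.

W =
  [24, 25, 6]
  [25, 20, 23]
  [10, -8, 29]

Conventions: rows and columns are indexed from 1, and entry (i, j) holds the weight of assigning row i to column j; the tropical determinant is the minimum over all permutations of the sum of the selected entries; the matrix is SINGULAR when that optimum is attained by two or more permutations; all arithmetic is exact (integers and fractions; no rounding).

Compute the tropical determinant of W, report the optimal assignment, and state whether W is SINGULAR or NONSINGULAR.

σ = (1, 2, 3): 24 + 20 + 29 = 73
σ = (1, 3, 2): 24 + 23 + (-8) = 39
σ = (2, 1, 3): 25 + 25 + 29 = 79
σ = (2, 3, 1): 25 + 23 + 10 = 58
σ = (3, 1, 2): 6 + 25 + (-8) = 23
σ = (3, 2, 1): 6 + 20 + 10 = 36
Optimal value attained by: σ = (3, 1, 2).
Answer: det⊕(W) = 23; verdict: NONSINGULAR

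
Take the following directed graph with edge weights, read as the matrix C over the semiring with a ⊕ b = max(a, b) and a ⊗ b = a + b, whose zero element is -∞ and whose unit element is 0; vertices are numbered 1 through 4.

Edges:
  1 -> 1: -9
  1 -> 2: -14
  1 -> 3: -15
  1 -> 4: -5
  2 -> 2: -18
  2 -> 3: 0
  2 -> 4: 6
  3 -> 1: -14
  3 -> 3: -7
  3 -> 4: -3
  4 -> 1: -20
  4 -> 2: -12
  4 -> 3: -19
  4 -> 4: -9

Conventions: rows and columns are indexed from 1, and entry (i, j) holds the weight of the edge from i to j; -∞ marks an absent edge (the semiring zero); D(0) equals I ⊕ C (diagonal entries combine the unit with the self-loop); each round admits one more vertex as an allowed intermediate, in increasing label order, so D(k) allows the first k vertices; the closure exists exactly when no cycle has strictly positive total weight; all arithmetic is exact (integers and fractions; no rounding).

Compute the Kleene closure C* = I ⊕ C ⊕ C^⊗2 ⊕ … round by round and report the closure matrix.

D(0):
  [0, -14, -15, -5]
  [-∞, 0, 0, 6]
  [-14, -∞, 0, -3]
  [-20, -12, -19, 0]
D(1):
  [0, -14, -15, -5]
  [-∞, 0, 0, 6]
  [-14, -28, 0, -3]
  [-20, -12, -19, 0]
D(2):
  [0, -14, -14, -5]
  [-∞, 0, 0, 6]
  [-14, -28, 0, -3]
  [-20, -12, -12, 0]
D(3):
  [0, -14, -14, -5]
  [-14, 0, 0, 6]
  [-14, -28, 0, -3]
  [-20, -12, -12, 0]
D(4):
  [0, -14, -14, -5]
  [-14, 0, 0, 6]
  [-14, -15, 0, -3]
  [-20, -12, -12, 0]
Answer: C* = [[0, -14, -14, -5], [-14, 0, 0, 6], [-14, -15, 0, -3], [-20, -12, -12, 0]]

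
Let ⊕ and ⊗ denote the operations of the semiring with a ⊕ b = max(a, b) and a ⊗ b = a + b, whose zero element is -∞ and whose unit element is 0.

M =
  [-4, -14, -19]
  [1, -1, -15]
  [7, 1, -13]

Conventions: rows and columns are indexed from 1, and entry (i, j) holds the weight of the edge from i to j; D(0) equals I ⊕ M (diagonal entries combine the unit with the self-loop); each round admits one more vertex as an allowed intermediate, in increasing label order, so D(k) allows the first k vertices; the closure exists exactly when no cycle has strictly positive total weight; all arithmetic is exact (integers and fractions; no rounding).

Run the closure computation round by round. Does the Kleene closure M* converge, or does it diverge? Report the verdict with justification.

D(0):
  [0, -14, -19]
  [1, 0, -15]
  [7, 1, 0]
D(1):
  [0, -14, -19]
  [1, 0, -15]
  [7, 1, 0]
D(2):
  [0, -14, -19]
  [1, 0, -15]
  [7, 1, 0]
D(3):
  [0, -14, -19]
  [1, 0, -15]
  [7, 1, 0]
Key observation: every diagonal entry stays at the unit through all rounds, so no improving cycle exists.
Answer: CONVERGES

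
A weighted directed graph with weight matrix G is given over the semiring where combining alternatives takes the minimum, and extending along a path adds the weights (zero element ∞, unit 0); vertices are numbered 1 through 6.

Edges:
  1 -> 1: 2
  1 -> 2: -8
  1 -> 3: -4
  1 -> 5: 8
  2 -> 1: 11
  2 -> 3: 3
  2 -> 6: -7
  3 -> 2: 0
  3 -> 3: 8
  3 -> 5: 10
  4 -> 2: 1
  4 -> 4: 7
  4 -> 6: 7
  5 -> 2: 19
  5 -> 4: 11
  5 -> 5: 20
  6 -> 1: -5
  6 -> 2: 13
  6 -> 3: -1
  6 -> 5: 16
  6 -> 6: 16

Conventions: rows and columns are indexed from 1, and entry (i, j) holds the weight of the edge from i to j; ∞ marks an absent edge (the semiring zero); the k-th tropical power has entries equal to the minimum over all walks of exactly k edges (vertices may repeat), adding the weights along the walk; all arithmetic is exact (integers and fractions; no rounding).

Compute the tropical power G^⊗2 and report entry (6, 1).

G^⊗2:
  [3, -6, -5, 19, 6, -15]
  [-12, 3, -8, ∞, 9, 9]
  [11, 8, 3, 21, 18, -7]
  [2, 8, 4, 14, 23, -6]
  [30, 12, 22, 18, 40, 12]
  [-3, -13, -9, 27, 3, 6]
Key observation: the optimum is the walk 6->1->1, with weight (-5) + 2 = -3.
Optimal value attained by: walk 6->1->1.
Answer: (G^⊗2)[6][1] = -3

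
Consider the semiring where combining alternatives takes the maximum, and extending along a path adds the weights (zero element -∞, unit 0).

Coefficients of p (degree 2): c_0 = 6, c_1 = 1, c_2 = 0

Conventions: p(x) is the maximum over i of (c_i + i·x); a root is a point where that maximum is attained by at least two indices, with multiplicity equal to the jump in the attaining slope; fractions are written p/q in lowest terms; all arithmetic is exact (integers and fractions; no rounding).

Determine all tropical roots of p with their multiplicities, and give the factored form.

hull edge (i=0, c=6) to (i=2, c=0): slope -3, span 2
Factored form: p(x) = 0 ⊗ (x ⊕ 3) ⊗ (x ⊕ 3)
Answer: roots = 3 (mult 2)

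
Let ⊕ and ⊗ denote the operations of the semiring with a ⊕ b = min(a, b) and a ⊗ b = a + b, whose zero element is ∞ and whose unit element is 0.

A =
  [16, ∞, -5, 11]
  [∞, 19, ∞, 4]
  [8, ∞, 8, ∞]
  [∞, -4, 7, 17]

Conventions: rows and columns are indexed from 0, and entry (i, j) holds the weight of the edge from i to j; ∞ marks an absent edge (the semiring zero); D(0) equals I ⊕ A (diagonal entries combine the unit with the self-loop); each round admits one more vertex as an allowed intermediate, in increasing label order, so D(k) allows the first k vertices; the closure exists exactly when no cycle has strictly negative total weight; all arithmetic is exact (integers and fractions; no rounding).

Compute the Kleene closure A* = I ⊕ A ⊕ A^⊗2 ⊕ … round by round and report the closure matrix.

D(0):
  [0, ∞, -5, 11]
  [∞, 0, ∞, 4]
  [8, ∞, 0, ∞]
  [∞, -4, 7, 0]
D(1):
  [0, ∞, -5, 11]
  [∞, 0, ∞, 4]
  [8, ∞, 0, 19]
  [∞, -4, 7, 0]
D(2):
  [0, ∞, -5, 11]
  [∞, 0, ∞, 4]
  [8, ∞, 0, 19]
  [∞, -4, 7, 0]
D(3):
  [0, ∞, -5, 11]
  [∞, 0, ∞, 4]
  [8, ∞, 0, 19]
  [15, -4, 7, 0]
D(4):
  [0, 7, -5, 11]
  [19, 0, 11, 4]
  [8, 15, 0, 19]
  [15, -4, 7, 0]
Answer: A* = [[0, 7, -5, 11], [19, 0, 11, 4], [8, 15, 0, 19], [15, -4, 7, 0]]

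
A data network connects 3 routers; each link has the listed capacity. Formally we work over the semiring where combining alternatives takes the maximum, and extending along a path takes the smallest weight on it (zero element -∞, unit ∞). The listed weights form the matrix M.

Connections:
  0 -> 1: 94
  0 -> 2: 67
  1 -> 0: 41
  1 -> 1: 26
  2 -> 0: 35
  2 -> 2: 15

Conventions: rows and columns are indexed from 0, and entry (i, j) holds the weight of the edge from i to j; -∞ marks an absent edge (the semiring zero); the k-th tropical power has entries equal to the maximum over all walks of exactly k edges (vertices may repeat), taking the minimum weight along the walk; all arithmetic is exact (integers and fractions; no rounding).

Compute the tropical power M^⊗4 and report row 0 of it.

M^⊗2:
  [41, 26, 15]
  [26, 41, 41]
  [15, 35, 35]
M^⊗3:
  [26, 41, 41]
  [41, 26, 26]
  [35, 26, 15]
M^⊗4:
  [41, 26, 26]
  [26, 41, 41]
  [26, 35, 35]
Answer: row 0 of M^⊗4 = [41, 26, 26]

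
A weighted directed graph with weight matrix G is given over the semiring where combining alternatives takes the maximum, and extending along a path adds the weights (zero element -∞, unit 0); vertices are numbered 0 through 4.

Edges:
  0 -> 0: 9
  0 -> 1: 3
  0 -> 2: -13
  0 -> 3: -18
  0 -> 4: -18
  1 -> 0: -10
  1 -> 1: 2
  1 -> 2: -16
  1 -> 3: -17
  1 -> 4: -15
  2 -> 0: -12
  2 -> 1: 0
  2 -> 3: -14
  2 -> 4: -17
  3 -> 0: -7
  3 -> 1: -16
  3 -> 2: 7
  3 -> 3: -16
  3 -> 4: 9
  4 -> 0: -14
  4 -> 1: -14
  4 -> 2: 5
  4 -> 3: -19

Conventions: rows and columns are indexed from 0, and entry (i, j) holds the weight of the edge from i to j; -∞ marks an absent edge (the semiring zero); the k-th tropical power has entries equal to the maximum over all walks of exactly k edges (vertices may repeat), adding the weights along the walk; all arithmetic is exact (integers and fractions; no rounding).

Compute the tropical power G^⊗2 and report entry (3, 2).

G^⊗2:
  [18, 12, -4, -9, -9]
  [-1, 4, -10, -15, -8]
  [-3, 2, -7, -17, -5]
  [2, 7, 14, -7, -7]
  [-5, 5, -12, -9, -10]
Key observation: the optimum is the walk 3->4->2, with weight 9 + 5 = 14.
Optimal value attained by: walk 3->4->2.
Answer: (G^⊗2)[3][2] = 14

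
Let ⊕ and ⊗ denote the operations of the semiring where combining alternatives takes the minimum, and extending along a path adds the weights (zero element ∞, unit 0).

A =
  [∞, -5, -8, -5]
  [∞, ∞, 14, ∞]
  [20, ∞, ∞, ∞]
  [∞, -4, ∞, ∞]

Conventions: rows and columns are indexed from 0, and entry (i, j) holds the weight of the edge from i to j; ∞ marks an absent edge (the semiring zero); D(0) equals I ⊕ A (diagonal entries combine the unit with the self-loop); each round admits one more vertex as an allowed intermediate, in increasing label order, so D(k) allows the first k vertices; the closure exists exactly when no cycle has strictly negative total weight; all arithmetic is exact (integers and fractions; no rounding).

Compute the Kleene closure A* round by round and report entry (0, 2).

D(0):
  [0, -5, -8, -5]
  [∞, 0, 14, ∞]
  [20, ∞, 0, ∞]
  [∞, -4, ∞, 0]
D(1):
  [0, -5, -8, -5]
  [∞, 0, 14, ∞]
  [20, 15, 0, 15]
  [∞, -4, ∞, 0]
D(2):
  [0, -5, -8, -5]
  [∞, 0, 14, ∞]
  [20, 15, 0, 15]
  [∞, -4, 10, 0]
D(3):
  [0, -5, -8, -5]
  [34, 0, 14, 29]
  [20, 15, 0, 15]
  [30, -4, 10, 0]
D(4):
  [0, -9, -8, -5]
  [34, 0, 14, 29]
  [20, 11, 0, 15]
  [30, -4, 10, 0]
Answer: A*[0][2] = -8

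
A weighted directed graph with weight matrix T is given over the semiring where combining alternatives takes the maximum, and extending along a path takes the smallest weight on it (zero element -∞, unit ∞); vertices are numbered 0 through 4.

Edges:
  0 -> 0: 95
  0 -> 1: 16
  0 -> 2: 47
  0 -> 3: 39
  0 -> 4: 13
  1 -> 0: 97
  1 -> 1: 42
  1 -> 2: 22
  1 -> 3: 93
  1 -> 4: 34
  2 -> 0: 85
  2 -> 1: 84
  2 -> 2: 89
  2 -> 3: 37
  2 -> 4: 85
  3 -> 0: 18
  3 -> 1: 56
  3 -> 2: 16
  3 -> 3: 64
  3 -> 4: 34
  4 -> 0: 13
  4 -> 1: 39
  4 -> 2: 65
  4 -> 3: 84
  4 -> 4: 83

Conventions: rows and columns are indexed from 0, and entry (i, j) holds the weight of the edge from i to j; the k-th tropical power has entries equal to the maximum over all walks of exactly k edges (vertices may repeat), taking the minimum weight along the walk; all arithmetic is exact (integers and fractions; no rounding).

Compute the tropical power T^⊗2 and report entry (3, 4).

T^⊗2:
  [95, 47, 47, 39, 47]
  [95, 56, 47, 64, 34]
  [85, 84, 89, 84, 85]
  [56, 56, 34, 64, 34]
  [65, 65, 65, 83, 83]
Key observation: the optimum is the walk 3->1->4, with weight 56 min 34 = 34.
Optimal value attained by: walk 3->1->4.
Answer: (T^⊗2)[3][4] = 34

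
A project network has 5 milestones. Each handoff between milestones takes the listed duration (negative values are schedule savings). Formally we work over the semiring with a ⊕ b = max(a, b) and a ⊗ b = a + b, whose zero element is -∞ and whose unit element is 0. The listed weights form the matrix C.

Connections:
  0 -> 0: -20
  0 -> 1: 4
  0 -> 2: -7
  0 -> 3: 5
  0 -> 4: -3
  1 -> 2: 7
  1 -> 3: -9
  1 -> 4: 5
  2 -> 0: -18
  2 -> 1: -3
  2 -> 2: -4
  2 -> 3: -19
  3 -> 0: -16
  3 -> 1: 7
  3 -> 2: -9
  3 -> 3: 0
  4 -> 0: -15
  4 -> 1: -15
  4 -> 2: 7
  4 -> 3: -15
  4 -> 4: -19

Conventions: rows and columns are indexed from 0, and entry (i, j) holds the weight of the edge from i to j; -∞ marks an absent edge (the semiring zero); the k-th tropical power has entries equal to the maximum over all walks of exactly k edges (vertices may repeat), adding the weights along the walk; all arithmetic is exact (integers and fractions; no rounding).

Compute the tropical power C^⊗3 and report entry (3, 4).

C^⊗2:
  [-11, 12, 11, 5, 9]
  [-10, 4, 12, -9, -14]
  [-22, -7, 4, -12, 2]
  [-16, 7, 14, 0, 12]
  [-11, 4, 3, -10, -10]
C^⊗3:
  [-6, 12, 19, 5, 17]
  [-6, 9, 11, -5, 9]
  [-13, 1, 9, -12, -2]
  [-3, 11, 19, 0, 12]
  [-15, 0, 11, -5, 9]
Key observation: the optimum is the walk 3->3->1->4, with weight 0 + 7 + 5 = 12.
Optimal value attained by: walk 3->3->1->4.
Answer: (C^⊗3)[3][4] = 12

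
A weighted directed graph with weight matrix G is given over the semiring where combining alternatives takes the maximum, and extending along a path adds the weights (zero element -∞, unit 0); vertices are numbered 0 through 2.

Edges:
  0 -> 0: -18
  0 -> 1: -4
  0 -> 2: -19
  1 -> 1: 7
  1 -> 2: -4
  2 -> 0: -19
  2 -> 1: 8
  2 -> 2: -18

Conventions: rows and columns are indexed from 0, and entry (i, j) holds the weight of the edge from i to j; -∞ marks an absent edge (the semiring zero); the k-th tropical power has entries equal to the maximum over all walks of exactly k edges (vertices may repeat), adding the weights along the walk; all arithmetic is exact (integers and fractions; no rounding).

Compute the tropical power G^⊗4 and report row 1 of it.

G^⊗2:
  [-36, 3, -8]
  [-23, 14, 3]
  [-37, 15, 4]
G^⊗3:
  [-27, 10, -1]
  [-16, 21, 10]
  [-15, 22, 11]
G^⊗4:
  [-20, 17, 6]
  [-9, 28, 17]
  [-8, 29, 18]
Answer: row 1 of G^⊗4 = [-9, 28, 17]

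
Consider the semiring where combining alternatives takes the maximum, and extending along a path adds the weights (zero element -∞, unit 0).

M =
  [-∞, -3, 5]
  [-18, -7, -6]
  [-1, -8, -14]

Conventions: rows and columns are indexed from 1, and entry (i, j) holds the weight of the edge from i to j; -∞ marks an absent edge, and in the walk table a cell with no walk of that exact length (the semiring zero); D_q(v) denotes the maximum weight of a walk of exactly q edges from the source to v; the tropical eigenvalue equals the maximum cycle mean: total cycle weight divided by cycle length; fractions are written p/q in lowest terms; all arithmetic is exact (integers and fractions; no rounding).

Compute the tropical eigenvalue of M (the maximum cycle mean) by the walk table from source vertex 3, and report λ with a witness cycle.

q=0: [-∞, -∞, 0]
q=1: [-1, -8, -14]
q=2: [-15, -4, 4]
q=3: [3, -4, -10]
Optimal cycle mean attained by: cycle 1->3->1, total 5 + (-1), length 2.
Answer: λ = 2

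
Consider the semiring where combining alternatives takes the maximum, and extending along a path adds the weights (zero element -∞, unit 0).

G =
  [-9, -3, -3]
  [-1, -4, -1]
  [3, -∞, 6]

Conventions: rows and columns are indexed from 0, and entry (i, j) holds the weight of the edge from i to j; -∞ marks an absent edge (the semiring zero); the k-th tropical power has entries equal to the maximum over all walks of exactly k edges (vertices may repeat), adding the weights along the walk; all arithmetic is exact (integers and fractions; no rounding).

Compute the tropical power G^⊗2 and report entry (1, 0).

G^⊗2:
  [0, -7, 3]
  [2, -4, 5]
  [9, 0, 12]
Key observation: the optimum is the walk 1->2->0, with weight (-1) + 3 = 2.
Optimal value attained by: walk 1->2->0.
Answer: (G^⊗2)[1][0] = 2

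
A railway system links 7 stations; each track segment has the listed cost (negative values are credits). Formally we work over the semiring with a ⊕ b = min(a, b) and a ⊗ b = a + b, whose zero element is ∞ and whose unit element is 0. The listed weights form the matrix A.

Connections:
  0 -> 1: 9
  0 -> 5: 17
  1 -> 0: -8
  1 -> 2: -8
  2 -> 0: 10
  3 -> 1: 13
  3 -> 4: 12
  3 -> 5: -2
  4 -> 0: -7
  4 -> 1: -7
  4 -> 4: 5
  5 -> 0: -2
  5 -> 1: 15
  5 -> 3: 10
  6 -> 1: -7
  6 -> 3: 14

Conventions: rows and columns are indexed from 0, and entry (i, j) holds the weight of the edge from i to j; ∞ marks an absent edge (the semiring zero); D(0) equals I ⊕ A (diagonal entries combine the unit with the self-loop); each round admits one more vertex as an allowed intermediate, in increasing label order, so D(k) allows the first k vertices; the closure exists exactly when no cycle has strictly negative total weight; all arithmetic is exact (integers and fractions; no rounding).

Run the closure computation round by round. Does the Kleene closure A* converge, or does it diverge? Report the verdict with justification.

D(0):
  [0, 9, ∞, ∞, ∞, 17, ∞]
  [-8, 0, -8, ∞, ∞, ∞, ∞]
  [10, ∞, 0, ∞, ∞, ∞, ∞]
  [∞, 13, ∞, 0, 12, -2, ∞]
  [-7, -7, ∞, ∞, 0, ∞, ∞]
  [-2, 15, ∞, 10, ∞, 0, ∞]
  [∞, -7, ∞, 14, ∞, ∞, 0]
D(1):
  [0, 9, ∞, ∞, ∞, 17, ∞]
  [-8, 0, -8, ∞, ∞, 9, ∞]
  [10, 19, 0, ∞, ∞, 27, ∞]
  [∞, 13, ∞, 0, 12, -2, ∞]
  [-7, -7, ∞, ∞, 0, 10, ∞]
  [-2, 7, ∞, 10, ∞, 0, ∞]
  [∞, -7, ∞, 14, ∞, ∞, 0]
D(2):
  [0, 9, 1, ∞, ∞, 17, ∞]
  [-8, 0, -8, ∞, ∞, 9, ∞]
  [10, 19, 0, ∞, ∞, 27, ∞]
  [5, 13, 5, 0, 12, -2, ∞]
  [-15, -7, -15, ∞, 0, 2, ∞]
  [-2, 7, -1, 10, ∞, 0, ∞]
  [-15, -7, -15, 14, ∞, 2, 0]
D(3):
  [0, 9, 1, ∞, ∞, 17, ∞]
  [-8, 0, -8, ∞, ∞, 9, ∞]
  [10, 19, 0, ∞, ∞, 27, ∞]
  [5, 13, 5, 0, 12, -2, ∞]
  [-15, -7, -15, ∞, 0, 2, ∞]
  [-2, 7, -1, 10, ∞, 0, ∞]
  [-15, -7, -15, 14, ∞, 2, 0]
D(4):
  [0, 9, 1, ∞, ∞, 17, ∞]
  [-8, 0, -8, ∞, ∞, 9, ∞]
  [10, 19, 0, ∞, ∞, 27, ∞]
  [5, 13, 5, 0, 12, -2, ∞]
  [-15, -7, -15, ∞, 0, 2, ∞]
  [-2, 7, -1, 10, 22, 0, ∞]
  [-15, -7, -15, 14, 26, 2, 0]
D(5):
  [0, 9, 1, ∞, ∞, 17, ∞]
  [-8, 0, -8, ∞, ∞, 9, ∞]
  [10, 19, 0, ∞, ∞, 27, ∞]
  [-3, 5, -3, 0, 12, -2, ∞]
  [-15, -7, -15, ∞, 0, 2, ∞]
  [-2, 7, -1, 10, 22, 0, ∞]
  [-15, -7, -15, 14, 26, 2, 0]
D(6):
  [0, 9, 1, 27, 39, 17, ∞]
  [-8, 0, -8, 19, 31, 9, ∞]
  [10, 19, 0, 37, 49, 27, ∞]
  [-4, 5, -3, 0, 12, -2, ∞]
  [-15, -7, -15, 12, 0, 2, ∞]
  [-2, 7, -1, 10, 22, 0, ∞]
  [-15, -7, -15, 12, 24, 2, 0]
D(7):
  [0, 9, 1, 27, 39, 17, ∞]
  [-8, 0, -8, 19, 31, 9, ∞]
  [10, 19, 0, 37, 49, 27, ∞]
  [-4, 5, -3, 0, 12, -2, ∞]
  [-15, -7, -15, 12, 0, 2, ∞]
  [-2, 7, -1, 10, 22, 0, ∞]
  [-15, -7, -15, 12, 24, 2, 0]
Key observation: every diagonal entry stays at the unit through all rounds, so no improving cycle exists.
Answer: CONVERGES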